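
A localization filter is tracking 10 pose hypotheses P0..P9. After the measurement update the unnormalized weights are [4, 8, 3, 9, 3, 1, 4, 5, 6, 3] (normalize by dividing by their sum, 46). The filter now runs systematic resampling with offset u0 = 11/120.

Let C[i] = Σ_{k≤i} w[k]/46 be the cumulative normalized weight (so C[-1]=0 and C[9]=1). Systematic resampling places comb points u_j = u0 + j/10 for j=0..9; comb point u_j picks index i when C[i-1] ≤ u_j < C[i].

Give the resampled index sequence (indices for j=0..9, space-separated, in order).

1 1 2 3 3 5 6 7 8 9

C = [2/23, 6/23, 15/46, 12/23, 27/46, 14/23, 16/23, 37/46, 43/46, 1]
j=0: u_0=11/120 ∈ [2/23, 6/23) → index 1
j=1: u_1=23/120 ∈ [2/23, 6/23) → index 1
j=2: u_2=7/24 ∈ [6/23, 15/46) → index 2
j=3: u_3=47/120 ∈ [15/46, 12/23) → index 3
j=4: u_4=59/120 ∈ [15/46, 12/23) → index 3
j=5: u_5=71/120 ∈ [27/46, 14/23) → index 5
j=6: u_6=83/120 ∈ [14/23, 16/23) → index 6
j=7: u_7=19/24 ∈ [16/23, 37/46) → index 7
j=8: u_8=107/120 ∈ [37/46, 43/46) → index 8
j=9: u_9=119/120 ∈ [43/46, 1) → index 9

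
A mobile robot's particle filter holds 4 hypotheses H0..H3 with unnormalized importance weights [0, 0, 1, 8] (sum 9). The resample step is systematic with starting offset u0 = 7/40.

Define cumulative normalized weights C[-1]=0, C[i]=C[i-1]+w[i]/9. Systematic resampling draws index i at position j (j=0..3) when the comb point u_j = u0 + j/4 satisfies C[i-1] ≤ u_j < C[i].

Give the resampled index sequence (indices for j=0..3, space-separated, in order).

3 3 3 3

C = [0, 0, 1/9, 1]
j=0: u_0=7/40 ∈ [1/9, 1) → index 3
j=1: u_1=17/40 ∈ [1/9, 1) → index 3
j=2: u_2=27/40 ∈ [1/9, 1) → index 3
j=3: u_3=37/40 ∈ [1/9, 1) → index 3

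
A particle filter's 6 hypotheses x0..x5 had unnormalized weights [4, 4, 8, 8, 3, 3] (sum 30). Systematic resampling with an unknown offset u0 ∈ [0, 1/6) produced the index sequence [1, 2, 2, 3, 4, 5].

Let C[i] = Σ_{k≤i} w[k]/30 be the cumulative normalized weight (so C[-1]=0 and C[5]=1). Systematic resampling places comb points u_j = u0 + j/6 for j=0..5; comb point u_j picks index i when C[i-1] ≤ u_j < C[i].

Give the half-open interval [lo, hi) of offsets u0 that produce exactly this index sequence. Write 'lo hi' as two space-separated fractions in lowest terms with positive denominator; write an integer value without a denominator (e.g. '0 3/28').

C = [2/15, 4/15, 8/15, 4/5, 9/10, 1]
j=0 picked index 1: u0 ∈ [2/15, 4/15)
j=1 picked index 2: u0 ∈ [1/10, 11/30)
j=2 picked index 2: u0 ∈ [-1/15, 1/5)
j=3 picked index 3: u0 ∈ [1/30, 3/10)
j=4 picked index 4: u0 ∈ [2/15, 7/30)
j=5 picked index 5: u0 ∈ [1/15, 1/6)
intersection: [2/15, 1/6)

2/15 1/6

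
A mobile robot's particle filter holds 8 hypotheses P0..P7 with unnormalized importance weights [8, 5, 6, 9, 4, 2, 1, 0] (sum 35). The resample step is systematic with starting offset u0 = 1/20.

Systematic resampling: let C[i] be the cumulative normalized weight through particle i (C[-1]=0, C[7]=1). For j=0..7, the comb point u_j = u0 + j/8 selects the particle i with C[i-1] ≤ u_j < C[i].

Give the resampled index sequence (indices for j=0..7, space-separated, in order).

C = [8/35, 13/35, 19/35, 4/5, 32/35, 34/35, 1, 1]
j=0: u_0=1/20 ∈ [0, 8/35) → index 0
j=1: u_1=7/40 ∈ [0, 8/35) → index 0
j=2: u_2=3/10 ∈ [8/35, 13/35) → index 1
j=3: u_3=17/40 ∈ [13/35, 19/35) → index 2
j=4: u_4=11/20 ∈ [19/35, 4/5) → index 3
j=5: u_5=27/40 ∈ [19/35, 4/5) → index 3
j=6: u_6=4/5 ∈ [4/5, 32/35) → index 4
j=7: u_7=37/40 ∈ [32/35, 34/35) → index 5

0 0 1 2 3 3 4 5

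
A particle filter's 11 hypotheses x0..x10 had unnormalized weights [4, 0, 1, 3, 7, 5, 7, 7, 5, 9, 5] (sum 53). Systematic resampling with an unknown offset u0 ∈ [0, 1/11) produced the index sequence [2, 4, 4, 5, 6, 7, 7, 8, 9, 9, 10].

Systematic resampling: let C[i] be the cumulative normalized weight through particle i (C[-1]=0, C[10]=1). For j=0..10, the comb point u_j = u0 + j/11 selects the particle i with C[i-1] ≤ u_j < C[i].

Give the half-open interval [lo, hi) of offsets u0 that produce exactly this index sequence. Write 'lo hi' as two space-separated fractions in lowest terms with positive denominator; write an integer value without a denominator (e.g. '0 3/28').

4/53 51/583

C = [4/53, 4/53, 5/53, 8/53, 15/53, 20/53, 27/53, 34/53, 39/53, 48/53, 1]
j=0 picked index 2: u0 ∈ [4/53, 5/53)
j=1 picked index 4: u0 ∈ [35/583, 112/583)
j=2 picked index 4: u0 ∈ [-18/583, 59/583)
j=3 picked index 5: u0 ∈ [6/583, 61/583)
j=4 picked index 6: u0 ∈ [8/583, 85/583)
j=5 picked index 7: u0 ∈ [32/583, 109/583)
j=6 picked index 7: u0 ∈ [-21/583, 56/583)
j=7 picked index 8: u0 ∈ [3/583, 58/583)
j=8 picked index 9: u0 ∈ [5/583, 104/583)
j=9 picked index 9: u0 ∈ [-48/583, 51/583)
j=10 picked index 10: u0 ∈ [-2/583, 1/11)
intersection: [4/53, 51/583)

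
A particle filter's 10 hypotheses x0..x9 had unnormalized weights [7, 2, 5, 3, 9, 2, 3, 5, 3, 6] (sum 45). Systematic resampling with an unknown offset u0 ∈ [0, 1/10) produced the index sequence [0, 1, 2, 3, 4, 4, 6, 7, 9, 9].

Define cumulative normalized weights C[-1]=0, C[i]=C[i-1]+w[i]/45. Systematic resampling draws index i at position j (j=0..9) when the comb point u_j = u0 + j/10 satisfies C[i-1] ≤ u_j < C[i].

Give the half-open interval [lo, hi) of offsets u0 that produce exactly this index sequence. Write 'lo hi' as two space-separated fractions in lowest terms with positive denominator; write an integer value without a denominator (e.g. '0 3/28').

C = [7/45, 1/5, 14/45, 17/45, 26/45, 28/45, 31/45, 4/5, 13/15, 1]
j=0 picked index 0: u0 ∈ [0, 7/45)
j=1 picked index 1: u0 ∈ [1/18, 1/10)
j=2 picked index 2: u0 ∈ [0, 1/9)
j=3 picked index 3: u0 ∈ [1/90, 7/90)
j=4 picked index 4: u0 ∈ [-1/45, 8/45)
j=5 picked index 4: u0 ∈ [-11/90, 7/90)
j=6 picked index 6: u0 ∈ [1/45, 4/45)
j=7 picked index 7: u0 ∈ [-1/90, 1/10)
j=8 picked index 9: u0 ∈ [1/15, 1/5)
j=9 picked index 9: u0 ∈ [-1/30, 1/10)
intersection: [1/15, 7/90)

1/15 7/90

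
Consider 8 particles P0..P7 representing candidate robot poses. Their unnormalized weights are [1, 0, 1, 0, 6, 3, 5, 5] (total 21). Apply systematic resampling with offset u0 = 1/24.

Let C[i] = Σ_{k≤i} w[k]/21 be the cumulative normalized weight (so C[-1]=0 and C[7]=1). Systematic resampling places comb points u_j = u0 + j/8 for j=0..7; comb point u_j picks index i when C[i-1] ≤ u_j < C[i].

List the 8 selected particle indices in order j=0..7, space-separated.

C = [1/21, 1/21, 2/21, 2/21, 8/21, 11/21, 16/21, 1]
j=0: u_0=1/24 ∈ [0, 1/21) → index 0
j=1: u_1=1/6 ∈ [2/21, 8/21) → index 4
j=2: u_2=7/24 ∈ [2/21, 8/21) → index 4
j=3: u_3=5/12 ∈ [8/21, 11/21) → index 5
j=4: u_4=13/24 ∈ [11/21, 16/21) → index 6
j=5: u_5=2/3 ∈ [11/21, 16/21) → index 6
j=6: u_6=19/24 ∈ [16/21, 1) → index 7
j=7: u_7=11/12 ∈ [16/21, 1) → index 7

0 4 4 5 6 6 7 7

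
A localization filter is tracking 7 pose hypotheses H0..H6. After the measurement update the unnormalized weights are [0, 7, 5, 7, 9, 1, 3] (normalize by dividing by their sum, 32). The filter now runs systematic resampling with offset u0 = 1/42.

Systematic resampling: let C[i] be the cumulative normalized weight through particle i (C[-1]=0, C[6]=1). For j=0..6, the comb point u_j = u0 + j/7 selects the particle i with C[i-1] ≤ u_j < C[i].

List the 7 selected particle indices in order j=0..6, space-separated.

1 1 2 3 4 4 5

C = [0, 7/32, 3/8, 19/32, 7/8, 29/32, 1]
j=0: u_0=1/42 ∈ [0, 7/32) → index 1
j=1: u_1=1/6 ∈ [0, 7/32) → index 1
j=2: u_2=13/42 ∈ [7/32, 3/8) → index 2
j=3: u_3=19/42 ∈ [3/8, 19/32) → index 3
j=4: u_4=25/42 ∈ [19/32, 7/8) → index 4
j=5: u_5=31/42 ∈ [19/32, 7/8) → index 4
j=6: u_6=37/42 ∈ [7/8, 29/32) → index 5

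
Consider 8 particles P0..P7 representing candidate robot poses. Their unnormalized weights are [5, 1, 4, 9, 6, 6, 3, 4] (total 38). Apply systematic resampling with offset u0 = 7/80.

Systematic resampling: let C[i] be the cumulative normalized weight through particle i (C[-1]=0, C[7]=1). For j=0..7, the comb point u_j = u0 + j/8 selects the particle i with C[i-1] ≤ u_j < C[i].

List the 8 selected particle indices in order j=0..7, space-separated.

0 2 3 3 4 5 6 7

C = [5/38, 3/19, 5/19, 1/2, 25/38, 31/38, 17/19, 1]
j=0: u_0=7/80 ∈ [0, 5/38) → index 0
j=1: u_1=17/80 ∈ [3/19, 5/19) → index 2
j=2: u_2=27/80 ∈ [5/19, 1/2) → index 3
j=3: u_3=37/80 ∈ [5/19, 1/2) → index 3
j=4: u_4=47/80 ∈ [1/2, 25/38) → index 4
j=5: u_5=57/80 ∈ [25/38, 31/38) → index 5
j=6: u_6=67/80 ∈ [31/38, 17/19) → index 6
j=7: u_7=77/80 ∈ [17/19, 1) → index 7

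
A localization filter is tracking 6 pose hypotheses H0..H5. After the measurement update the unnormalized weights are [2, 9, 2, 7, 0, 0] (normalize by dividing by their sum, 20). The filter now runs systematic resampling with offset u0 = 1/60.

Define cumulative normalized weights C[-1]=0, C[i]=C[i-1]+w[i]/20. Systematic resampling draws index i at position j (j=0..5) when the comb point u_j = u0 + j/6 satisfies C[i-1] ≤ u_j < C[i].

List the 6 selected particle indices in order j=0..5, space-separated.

C = [1/10, 11/20, 13/20, 1, 1, 1]
j=0: u_0=1/60 ∈ [0, 1/10) → index 0
j=1: u_1=11/60 ∈ [1/10, 11/20) → index 1
j=2: u_2=7/20 ∈ [1/10, 11/20) → index 1
j=3: u_3=31/60 ∈ [1/10, 11/20) → index 1
j=4: u_4=41/60 ∈ [13/20, 1) → index 3
j=5: u_5=17/20 ∈ [13/20, 1) → index 3

0 1 1 1 3 3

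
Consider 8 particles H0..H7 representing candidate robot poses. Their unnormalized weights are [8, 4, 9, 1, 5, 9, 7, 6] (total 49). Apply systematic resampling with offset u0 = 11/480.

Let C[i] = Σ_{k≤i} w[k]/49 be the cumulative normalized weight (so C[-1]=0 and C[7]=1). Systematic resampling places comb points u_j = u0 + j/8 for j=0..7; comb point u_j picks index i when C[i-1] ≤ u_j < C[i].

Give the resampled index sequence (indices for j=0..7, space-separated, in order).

0 0 2 2 4 5 6 7

C = [8/49, 12/49, 3/7, 22/49, 27/49, 36/49, 43/49, 1]
j=0: u_0=11/480 ∈ [0, 8/49) → index 0
j=1: u_1=71/480 ∈ [0, 8/49) → index 0
j=2: u_2=131/480 ∈ [12/49, 3/7) → index 2
j=3: u_3=191/480 ∈ [12/49, 3/7) → index 2
j=4: u_4=251/480 ∈ [22/49, 27/49) → index 4
j=5: u_5=311/480 ∈ [27/49, 36/49) → index 5
j=6: u_6=371/480 ∈ [36/49, 43/49) → index 6
j=7: u_7=431/480 ∈ [43/49, 1) → index 7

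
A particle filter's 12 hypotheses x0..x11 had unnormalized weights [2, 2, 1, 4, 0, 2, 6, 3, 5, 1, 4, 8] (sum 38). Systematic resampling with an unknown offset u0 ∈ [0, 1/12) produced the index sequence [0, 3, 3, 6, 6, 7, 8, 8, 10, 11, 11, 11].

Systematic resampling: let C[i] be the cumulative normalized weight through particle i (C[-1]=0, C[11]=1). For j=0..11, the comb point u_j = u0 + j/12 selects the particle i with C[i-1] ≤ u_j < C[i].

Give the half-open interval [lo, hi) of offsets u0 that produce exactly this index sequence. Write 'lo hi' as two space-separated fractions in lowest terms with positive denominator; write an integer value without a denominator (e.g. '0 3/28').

11/228 1/19

C = [1/19, 2/19, 5/38, 9/38, 9/38, 11/38, 17/38, 10/19, 25/38, 13/19, 15/19, 1]
j=0 picked index 0: u0 ∈ [0, 1/19)
j=1 picked index 3: u0 ∈ [11/228, 35/228)
j=2 picked index 3: u0 ∈ [-2/57, 4/57)
j=3 picked index 6: u0 ∈ [3/76, 15/76)
j=4 picked index 6: u0 ∈ [-5/114, 13/114)
j=5 picked index 7: u0 ∈ [7/228, 25/228)
j=6 picked index 8: u0 ∈ [1/38, 3/19)
j=7 picked index 8: u0 ∈ [-13/228, 17/228)
j=8 picked index 10: u0 ∈ [1/57, 7/57)
j=9 picked index 11: u0 ∈ [3/76, 1/4)
j=10 picked index 11: u0 ∈ [-5/114, 1/6)
j=11 picked index 11: u0 ∈ [-29/228, 1/12)
intersection: [11/228, 1/19)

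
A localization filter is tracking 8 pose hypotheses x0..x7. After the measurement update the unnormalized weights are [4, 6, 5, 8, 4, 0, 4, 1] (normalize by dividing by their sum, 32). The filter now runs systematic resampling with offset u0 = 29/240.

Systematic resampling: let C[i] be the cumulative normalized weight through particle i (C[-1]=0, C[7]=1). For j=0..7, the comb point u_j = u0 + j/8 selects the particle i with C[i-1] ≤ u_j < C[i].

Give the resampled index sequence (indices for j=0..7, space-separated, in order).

C = [1/8, 5/16, 15/32, 23/32, 27/32, 27/32, 31/32, 1]
j=0: u_0=29/240 ∈ [0, 1/8) → index 0
j=1: u_1=59/240 ∈ [1/8, 5/16) → index 1
j=2: u_2=89/240 ∈ [5/16, 15/32) → index 2
j=3: u_3=119/240 ∈ [15/32, 23/32) → index 3
j=4: u_4=149/240 ∈ [15/32, 23/32) → index 3
j=5: u_5=179/240 ∈ [23/32, 27/32) → index 4
j=6: u_6=209/240 ∈ [27/32, 31/32) → index 6
j=7: u_7=239/240 ∈ [31/32, 1) → index 7

0 1 2 3 3 4 6 7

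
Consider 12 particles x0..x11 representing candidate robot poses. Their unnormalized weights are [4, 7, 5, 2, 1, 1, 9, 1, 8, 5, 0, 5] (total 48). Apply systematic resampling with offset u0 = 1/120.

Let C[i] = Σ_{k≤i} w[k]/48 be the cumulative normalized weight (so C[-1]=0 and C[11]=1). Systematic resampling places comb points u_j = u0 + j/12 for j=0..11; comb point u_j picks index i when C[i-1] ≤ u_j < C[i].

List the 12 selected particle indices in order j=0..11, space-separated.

C = [1/12, 11/48, 1/3, 3/8, 19/48, 5/12, 29/48, 5/8, 19/24, 43/48, 43/48, 1]
j=0: u_0=1/120 ∈ [0, 1/12) → index 0
j=1: u_1=11/120 ∈ [1/12, 11/48) → index 1
j=2: u_2=7/40 ∈ [1/12, 11/48) → index 1
j=3: u_3=31/120 ∈ [11/48, 1/3) → index 2
j=4: u_4=41/120 ∈ [1/3, 3/8) → index 3
j=5: u_5=17/40 ∈ [5/12, 29/48) → index 6
j=6: u_6=61/120 ∈ [5/12, 29/48) → index 6
j=7: u_7=71/120 ∈ [5/12, 29/48) → index 6
j=8: u_8=27/40 ∈ [5/8, 19/24) → index 8
j=9: u_9=91/120 ∈ [5/8, 19/24) → index 8
j=10: u_10=101/120 ∈ [19/24, 43/48) → index 9
j=11: u_11=37/40 ∈ [43/48, 1) → index 11

0 1 1 2 3 6 6 6 8 8 9 11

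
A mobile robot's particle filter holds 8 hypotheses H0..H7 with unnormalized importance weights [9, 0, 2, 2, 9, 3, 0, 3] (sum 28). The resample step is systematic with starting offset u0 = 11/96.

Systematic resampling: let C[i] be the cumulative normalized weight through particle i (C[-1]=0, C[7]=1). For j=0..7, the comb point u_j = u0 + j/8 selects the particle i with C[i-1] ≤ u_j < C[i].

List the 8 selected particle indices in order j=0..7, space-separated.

0 0 2 4 4 4 5 7

C = [9/28, 9/28, 11/28, 13/28, 11/14, 25/28, 25/28, 1]
j=0: u_0=11/96 ∈ [0, 9/28) → index 0
j=1: u_1=23/96 ∈ [0, 9/28) → index 0
j=2: u_2=35/96 ∈ [9/28, 11/28) → index 2
j=3: u_3=47/96 ∈ [13/28, 11/14) → index 4
j=4: u_4=59/96 ∈ [13/28, 11/14) → index 4
j=5: u_5=71/96 ∈ [13/28, 11/14) → index 4
j=6: u_6=83/96 ∈ [11/14, 25/28) → index 5
j=7: u_7=95/96 ∈ [25/28, 1) → index 7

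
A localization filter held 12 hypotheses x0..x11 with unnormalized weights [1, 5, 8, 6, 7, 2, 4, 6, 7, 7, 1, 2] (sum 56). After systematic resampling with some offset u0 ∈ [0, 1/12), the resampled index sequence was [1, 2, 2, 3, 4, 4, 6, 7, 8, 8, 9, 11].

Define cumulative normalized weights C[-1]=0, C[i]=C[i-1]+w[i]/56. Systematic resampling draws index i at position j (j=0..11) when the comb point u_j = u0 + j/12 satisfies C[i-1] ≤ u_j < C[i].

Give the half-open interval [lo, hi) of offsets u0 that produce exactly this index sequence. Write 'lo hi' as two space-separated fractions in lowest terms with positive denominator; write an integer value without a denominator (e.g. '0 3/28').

1/21 11/168

C = [1/56, 3/28, 1/4, 5/14, 27/56, 29/56, 33/56, 39/56, 23/28, 53/56, 27/28, 1]
j=0 picked index 1: u0 ∈ [1/56, 3/28)
j=1 picked index 2: u0 ∈ [1/42, 1/6)
j=2 picked index 2: u0 ∈ [-5/84, 1/12)
j=3 picked index 3: u0 ∈ [0, 3/28)
j=4 picked index 4: u0 ∈ [1/42, 25/168)
j=5 picked index 4: u0 ∈ [-5/84, 11/168)
j=6 picked index 6: u0 ∈ [1/56, 5/56)
j=7 picked index 7: u0 ∈ [1/168, 19/168)
j=8 picked index 8: u0 ∈ [5/168, 13/84)
j=9 picked index 8: u0 ∈ [-3/56, 1/14)
j=10 picked index 9: u0 ∈ [-1/84, 19/168)
j=11 picked index 11: u0 ∈ [1/21, 1/12)
intersection: [1/21, 11/168)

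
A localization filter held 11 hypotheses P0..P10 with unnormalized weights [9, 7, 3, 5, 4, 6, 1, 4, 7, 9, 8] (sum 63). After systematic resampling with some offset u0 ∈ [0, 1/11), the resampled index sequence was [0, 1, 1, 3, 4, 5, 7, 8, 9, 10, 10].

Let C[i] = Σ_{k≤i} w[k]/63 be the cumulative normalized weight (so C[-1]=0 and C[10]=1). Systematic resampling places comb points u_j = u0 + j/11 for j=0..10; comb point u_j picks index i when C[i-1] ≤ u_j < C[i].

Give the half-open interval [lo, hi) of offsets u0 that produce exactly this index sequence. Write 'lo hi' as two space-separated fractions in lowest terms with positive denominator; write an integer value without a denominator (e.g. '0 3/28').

C = [1/7, 16/63, 19/63, 8/21, 4/9, 34/63, 5/9, 13/21, 46/63, 55/63, 1]
j=0 picked index 0: u0 ∈ [0, 1/7)
j=1 picked index 1: u0 ∈ [4/77, 113/693)
j=2 picked index 1: u0 ∈ [-3/77, 50/693)
j=3 picked index 3: u0 ∈ [20/693, 25/231)
j=4 picked index 4: u0 ∈ [4/231, 8/99)
j=5 picked index 5: u0 ∈ [-1/99, 59/693)
j=6 picked index 7: u0 ∈ [1/99, 17/231)
j=7 picked index 8: u0 ∈ [-4/231, 65/693)
j=8 picked index 9: u0 ∈ [2/693, 101/693)
j=9 picked index 10: u0 ∈ [38/693, 2/11)
j=10 picked index 10: u0 ∈ [-25/693, 1/11)
intersection: [38/693, 50/693)

38/693 50/693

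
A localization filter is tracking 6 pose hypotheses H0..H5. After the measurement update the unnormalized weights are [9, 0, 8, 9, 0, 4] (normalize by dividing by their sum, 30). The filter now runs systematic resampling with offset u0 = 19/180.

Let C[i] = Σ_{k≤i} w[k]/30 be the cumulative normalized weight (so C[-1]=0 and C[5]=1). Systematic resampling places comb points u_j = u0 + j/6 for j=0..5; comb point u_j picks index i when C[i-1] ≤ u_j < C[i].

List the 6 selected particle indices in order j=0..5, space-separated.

0 0 2 3 3 5

C = [3/10, 3/10, 17/30, 13/15, 13/15, 1]
j=0: u_0=19/180 ∈ [0, 3/10) → index 0
j=1: u_1=49/180 ∈ [0, 3/10) → index 0
j=2: u_2=79/180 ∈ [3/10, 17/30) → index 2
j=3: u_3=109/180 ∈ [17/30, 13/15) → index 3
j=4: u_4=139/180 ∈ [17/30, 13/15) → index 3
j=5: u_5=169/180 ∈ [13/15, 1) → index 5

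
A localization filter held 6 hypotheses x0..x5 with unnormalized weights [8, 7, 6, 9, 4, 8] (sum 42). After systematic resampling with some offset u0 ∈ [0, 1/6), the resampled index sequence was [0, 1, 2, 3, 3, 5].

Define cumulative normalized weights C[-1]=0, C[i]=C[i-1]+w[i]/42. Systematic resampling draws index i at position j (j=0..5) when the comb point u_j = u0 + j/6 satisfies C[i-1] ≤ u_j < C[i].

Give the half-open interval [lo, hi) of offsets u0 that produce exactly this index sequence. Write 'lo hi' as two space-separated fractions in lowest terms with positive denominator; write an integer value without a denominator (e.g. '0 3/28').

C = [4/21, 5/14, 1/2, 5/7, 17/21, 1]
j=0 picked index 0: u0 ∈ [0, 4/21)
j=1 picked index 1: u0 ∈ [1/42, 4/21)
j=2 picked index 2: u0 ∈ [1/42, 1/6)
j=3 picked index 3: u0 ∈ [0, 3/14)
j=4 picked index 3: u0 ∈ [-1/6, 1/21)
j=5 picked index 5: u0 ∈ [-1/42, 1/6)
intersection: [1/42, 1/21)

1/42 1/21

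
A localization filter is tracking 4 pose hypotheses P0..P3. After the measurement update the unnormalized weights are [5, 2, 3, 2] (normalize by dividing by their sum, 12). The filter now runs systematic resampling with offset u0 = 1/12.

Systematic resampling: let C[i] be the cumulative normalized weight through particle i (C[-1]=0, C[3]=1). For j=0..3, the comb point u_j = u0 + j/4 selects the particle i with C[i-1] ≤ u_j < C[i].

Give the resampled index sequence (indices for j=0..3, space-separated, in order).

0 0 2 3

C = [5/12, 7/12, 5/6, 1]
j=0: u_0=1/12 ∈ [0, 5/12) → index 0
j=1: u_1=1/3 ∈ [0, 5/12) → index 0
j=2: u_2=7/12 ∈ [7/12, 5/6) → index 2
j=3: u_3=5/6 ∈ [5/6, 1) → index 3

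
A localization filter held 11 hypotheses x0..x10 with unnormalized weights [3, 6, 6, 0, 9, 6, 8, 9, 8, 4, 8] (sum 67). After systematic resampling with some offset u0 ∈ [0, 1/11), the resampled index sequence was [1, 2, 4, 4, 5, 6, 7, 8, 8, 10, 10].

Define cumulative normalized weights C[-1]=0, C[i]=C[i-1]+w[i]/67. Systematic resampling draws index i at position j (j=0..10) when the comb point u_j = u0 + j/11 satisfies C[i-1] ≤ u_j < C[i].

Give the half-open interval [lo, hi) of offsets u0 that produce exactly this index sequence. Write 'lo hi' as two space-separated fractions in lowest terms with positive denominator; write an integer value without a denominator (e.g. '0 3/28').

48/737 62/737

C = [3/67, 9/67, 15/67, 15/67, 24/67, 30/67, 38/67, 47/67, 55/67, 59/67, 1]
j=0 picked index 1: u0 ∈ [3/67, 9/67)
j=1 picked index 2: u0 ∈ [32/737, 98/737)
j=2 picked index 4: u0 ∈ [31/737, 130/737)
j=3 picked index 4: u0 ∈ [-36/737, 63/737)
j=4 picked index 5: u0 ∈ [-4/737, 62/737)
j=5 picked index 6: u0 ∈ [-5/737, 83/737)
j=6 picked index 7: u0 ∈ [16/737, 115/737)
j=7 picked index 8: u0 ∈ [48/737, 136/737)
j=8 picked index 8: u0 ∈ [-19/737, 69/737)
j=9 picked index 10: u0 ∈ [46/737, 2/11)
j=10 picked index 10: u0 ∈ [-21/737, 1/11)
intersection: [48/737, 62/737)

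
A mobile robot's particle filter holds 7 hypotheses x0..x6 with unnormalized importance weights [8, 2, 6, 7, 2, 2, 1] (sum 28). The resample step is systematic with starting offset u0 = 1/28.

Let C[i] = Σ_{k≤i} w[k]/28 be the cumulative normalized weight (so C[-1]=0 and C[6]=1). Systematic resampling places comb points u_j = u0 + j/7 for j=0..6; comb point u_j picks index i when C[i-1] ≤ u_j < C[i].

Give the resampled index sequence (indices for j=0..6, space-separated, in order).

C = [2/7, 5/14, 4/7, 23/28, 25/28, 27/28, 1]
j=0: u_0=1/28 ∈ [0, 2/7) → index 0
j=1: u_1=5/28 ∈ [0, 2/7) → index 0
j=2: u_2=9/28 ∈ [2/7, 5/14) → index 1
j=3: u_3=13/28 ∈ [5/14, 4/7) → index 2
j=4: u_4=17/28 ∈ [4/7, 23/28) → index 3
j=5: u_5=3/4 ∈ [4/7, 23/28) → index 3
j=6: u_6=25/28 ∈ [25/28, 27/28) → index 5

0 0 1 2 3 3 5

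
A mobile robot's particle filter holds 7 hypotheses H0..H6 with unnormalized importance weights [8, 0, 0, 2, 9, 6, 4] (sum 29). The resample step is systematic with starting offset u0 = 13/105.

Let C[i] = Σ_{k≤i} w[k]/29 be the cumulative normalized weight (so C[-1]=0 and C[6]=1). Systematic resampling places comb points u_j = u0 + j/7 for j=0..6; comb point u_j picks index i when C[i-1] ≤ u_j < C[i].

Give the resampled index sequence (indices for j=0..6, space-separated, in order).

C = [8/29, 8/29, 8/29, 10/29, 19/29, 25/29, 1]
j=0: u_0=13/105 ∈ [0, 8/29) → index 0
j=1: u_1=4/15 ∈ [0, 8/29) → index 0
j=2: u_2=43/105 ∈ [10/29, 19/29) → index 4
j=3: u_3=58/105 ∈ [10/29, 19/29) → index 4
j=4: u_4=73/105 ∈ [19/29, 25/29) → index 5
j=5: u_5=88/105 ∈ [19/29, 25/29) → index 5
j=6: u_6=103/105 ∈ [25/29, 1) → index 6

0 0 4 4 5 5 6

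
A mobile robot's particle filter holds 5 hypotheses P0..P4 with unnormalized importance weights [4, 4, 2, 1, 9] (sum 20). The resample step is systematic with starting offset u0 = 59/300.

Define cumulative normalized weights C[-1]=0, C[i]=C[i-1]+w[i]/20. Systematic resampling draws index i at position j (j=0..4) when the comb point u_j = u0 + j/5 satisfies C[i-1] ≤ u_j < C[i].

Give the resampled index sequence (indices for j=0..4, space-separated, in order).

0 1 4 4 4

C = [1/5, 2/5, 1/2, 11/20, 1]
j=0: u_0=59/300 ∈ [0, 1/5) → index 0
j=1: u_1=119/300 ∈ [1/5, 2/5) → index 1
j=2: u_2=179/300 ∈ [11/20, 1) → index 4
j=3: u_3=239/300 ∈ [11/20, 1) → index 4
j=4: u_4=299/300 ∈ [11/20, 1) → index 4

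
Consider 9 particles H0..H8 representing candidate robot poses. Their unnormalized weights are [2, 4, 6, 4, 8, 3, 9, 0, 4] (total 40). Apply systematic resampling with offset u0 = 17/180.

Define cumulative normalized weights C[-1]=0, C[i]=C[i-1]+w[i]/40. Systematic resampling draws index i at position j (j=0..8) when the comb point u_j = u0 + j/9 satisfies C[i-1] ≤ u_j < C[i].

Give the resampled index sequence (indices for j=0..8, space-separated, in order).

C = [1/20, 3/20, 3/10, 2/5, 3/5, 27/40, 9/10, 9/10, 1]
j=0: u_0=17/180 ∈ [1/20, 3/20) → index 1
j=1: u_1=37/180 ∈ [3/20, 3/10) → index 2
j=2: u_2=19/60 ∈ [3/10, 2/5) → index 3
j=3: u_3=77/180 ∈ [2/5, 3/5) → index 4
j=4: u_4=97/180 ∈ [2/5, 3/5) → index 4
j=5: u_5=13/20 ∈ [3/5, 27/40) → index 5
j=6: u_6=137/180 ∈ [27/40, 9/10) → index 6
j=7: u_7=157/180 ∈ [27/40, 9/10) → index 6
j=8: u_8=59/60 ∈ [9/10, 1) → index 8

1 2 3 4 4 5 6 6 8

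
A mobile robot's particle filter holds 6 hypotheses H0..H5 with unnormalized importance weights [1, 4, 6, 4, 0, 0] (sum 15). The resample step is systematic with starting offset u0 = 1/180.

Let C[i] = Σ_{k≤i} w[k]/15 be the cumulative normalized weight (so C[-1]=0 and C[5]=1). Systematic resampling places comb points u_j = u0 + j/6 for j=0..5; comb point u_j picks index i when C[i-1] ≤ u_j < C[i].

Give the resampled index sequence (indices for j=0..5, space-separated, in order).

0 1 2 2 2 3

C = [1/15, 1/3, 11/15, 1, 1, 1]
j=0: u_0=1/180 ∈ [0, 1/15) → index 0
j=1: u_1=31/180 ∈ [1/15, 1/3) → index 1
j=2: u_2=61/180 ∈ [1/3, 11/15) → index 2
j=3: u_3=91/180 ∈ [1/3, 11/15) → index 2
j=4: u_4=121/180 ∈ [1/3, 11/15) → index 2
j=5: u_5=151/180 ∈ [11/15, 1) → index 3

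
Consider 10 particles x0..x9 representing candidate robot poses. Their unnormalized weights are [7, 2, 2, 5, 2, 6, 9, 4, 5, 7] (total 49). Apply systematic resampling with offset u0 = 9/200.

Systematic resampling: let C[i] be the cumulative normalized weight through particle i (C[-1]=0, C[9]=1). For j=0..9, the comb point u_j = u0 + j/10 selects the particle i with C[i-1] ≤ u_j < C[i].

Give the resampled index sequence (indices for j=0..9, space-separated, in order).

0 1 3 4 5 6 6 7 8 9

C = [1/7, 9/49, 11/49, 16/49, 18/49, 24/49, 33/49, 37/49, 6/7, 1]
j=0: u_0=9/200 ∈ [0, 1/7) → index 0
j=1: u_1=29/200 ∈ [1/7, 9/49) → index 1
j=2: u_2=49/200 ∈ [11/49, 16/49) → index 3
j=3: u_3=69/200 ∈ [16/49, 18/49) → index 4
j=4: u_4=89/200 ∈ [18/49, 24/49) → index 5
j=5: u_5=109/200 ∈ [24/49, 33/49) → index 6
j=6: u_6=129/200 ∈ [24/49, 33/49) → index 6
j=7: u_7=149/200 ∈ [33/49, 37/49) → index 7
j=8: u_8=169/200 ∈ [37/49, 6/7) → index 8
j=9: u_9=189/200 ∈ [6/7, 1) → index 9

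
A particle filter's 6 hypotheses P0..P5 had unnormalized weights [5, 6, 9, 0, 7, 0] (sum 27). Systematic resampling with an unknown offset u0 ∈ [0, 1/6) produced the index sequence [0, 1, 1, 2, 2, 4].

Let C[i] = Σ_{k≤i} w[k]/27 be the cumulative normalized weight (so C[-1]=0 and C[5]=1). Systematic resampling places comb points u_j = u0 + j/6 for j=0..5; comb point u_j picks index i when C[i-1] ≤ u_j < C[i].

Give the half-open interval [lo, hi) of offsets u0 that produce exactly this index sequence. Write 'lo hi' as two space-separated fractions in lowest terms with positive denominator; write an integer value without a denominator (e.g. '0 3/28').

1/54 2/27

C = [5/27, 11/27, 20/27, 20/27, 1, 1]
j=0 picked index 0: u0 ∈ [0, 5/27)
j=1 picked index 1: u0 ∈ [1/54, 13/54)
j=2 picked index 1: u0 ∈ [-4/27, 2/27)
j=3 picked index 2: u0 ∈ [-5/54, 13/54)
j=4 picked index 2: u0 ∈ [-7/27, 2/27)
j=5 picked index 4: u0 ∈ [-5/54, 1/6)
intersection: [1/54, 2/27)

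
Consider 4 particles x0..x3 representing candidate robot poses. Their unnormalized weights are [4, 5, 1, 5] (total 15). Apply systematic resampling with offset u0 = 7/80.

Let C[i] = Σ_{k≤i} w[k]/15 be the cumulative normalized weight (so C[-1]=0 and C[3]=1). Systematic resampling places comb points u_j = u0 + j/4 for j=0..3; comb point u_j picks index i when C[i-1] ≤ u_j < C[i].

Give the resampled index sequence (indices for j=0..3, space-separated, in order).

C = [4/15, 3/5, 2/3, 1]
j=0: u_0=7/80 ∈ [0, 4/15) → index 0
j=1: u_1=27/80 ∈ [4/15, 3/5) → index 1
j=2: u_2=47/80 ∈ [4/15, 3/5) → index 1
j=3: u_3=67/80 ∈ [2/3, 1) → index 3

0 1 1 3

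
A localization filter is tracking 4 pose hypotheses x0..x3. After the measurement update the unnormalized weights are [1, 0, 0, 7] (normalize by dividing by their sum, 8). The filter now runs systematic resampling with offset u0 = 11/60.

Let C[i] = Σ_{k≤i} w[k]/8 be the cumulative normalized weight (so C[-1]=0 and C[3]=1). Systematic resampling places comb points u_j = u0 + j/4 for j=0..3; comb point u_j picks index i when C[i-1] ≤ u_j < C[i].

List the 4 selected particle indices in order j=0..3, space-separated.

C = [1/8, 1/8, 1/8, 1]
j=0: u_0=11/60 ∈ [1/8, 1) → index 3
j=1: u_1=13/30 ∈ [1/8, 1) → index 3
j=2: u_2=41/60 ∈ [1/8, 1) → index 3
j=3: u_3=14/15 ∈ [1/8, 1) → index 3

3 3 3 3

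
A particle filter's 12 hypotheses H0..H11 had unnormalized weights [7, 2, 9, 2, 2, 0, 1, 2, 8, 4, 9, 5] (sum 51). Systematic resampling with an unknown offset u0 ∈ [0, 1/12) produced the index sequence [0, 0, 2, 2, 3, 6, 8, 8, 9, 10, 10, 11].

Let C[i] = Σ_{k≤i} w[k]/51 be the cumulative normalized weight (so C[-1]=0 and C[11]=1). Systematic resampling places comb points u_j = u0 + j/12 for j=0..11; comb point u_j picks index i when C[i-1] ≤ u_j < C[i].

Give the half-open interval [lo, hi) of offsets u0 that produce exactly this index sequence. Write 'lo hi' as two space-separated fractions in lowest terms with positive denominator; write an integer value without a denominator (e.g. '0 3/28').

C = [7/51, 3/17, 6/17, 20/51, 22/51, 22/51, 23/51, 25/51, 11/17, 37/51, 46/51, 1]
j=0 picked index 0: u0 ∈ [0, 7/51)
j=1 picked index 0: u0 ∈ [-1/12, 11/204)
j=2 picked index 2: u0 ∈ [1/102, 19/102)
j=3 picked index 2: u0 ∈ [-5/68, 7/68)
j=4 picked index 3: u0 ∈ [1/51, 1/17)
j=5 picked index 6: u0 ∈ [1/68, 7/204)
j=6 picked index 8: u0 ∈ [-1/102, 5/34)
j=7 picked index 8: u0 ∈ [-19/204, 13/204)
j=8 picked index 9: u0 ∈ [-1/51, 1/17)
j=9 picked index 10: u0 ∈ [-5/204, 31/204)
j=10 picked index 10: u0 ∈ [-11/102, 7/102)
j=11 picked index 11: u0 ∈ [-1/68, 1/12)
intersection: [1/51, 7/204)

1/51 7/204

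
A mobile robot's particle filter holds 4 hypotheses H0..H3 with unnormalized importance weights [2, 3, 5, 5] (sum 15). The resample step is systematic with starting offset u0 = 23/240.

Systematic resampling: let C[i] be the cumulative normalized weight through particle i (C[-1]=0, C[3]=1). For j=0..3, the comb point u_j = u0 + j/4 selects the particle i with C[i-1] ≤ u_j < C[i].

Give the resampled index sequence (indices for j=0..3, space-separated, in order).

0 2 2 3

C = [2/15, 1/3, 2/3, 1]
j=0: u_0=23/240 ∈ [0, 2/15) → index 0
j=1: u_1=83/240 ∈ [1/3, 2/3) → index 2
j=2: u_2=143/240 ∈ [1/3, 2/3) → index 2
j=3: u_3=203/240 ∈ [2/3, 1) → index 3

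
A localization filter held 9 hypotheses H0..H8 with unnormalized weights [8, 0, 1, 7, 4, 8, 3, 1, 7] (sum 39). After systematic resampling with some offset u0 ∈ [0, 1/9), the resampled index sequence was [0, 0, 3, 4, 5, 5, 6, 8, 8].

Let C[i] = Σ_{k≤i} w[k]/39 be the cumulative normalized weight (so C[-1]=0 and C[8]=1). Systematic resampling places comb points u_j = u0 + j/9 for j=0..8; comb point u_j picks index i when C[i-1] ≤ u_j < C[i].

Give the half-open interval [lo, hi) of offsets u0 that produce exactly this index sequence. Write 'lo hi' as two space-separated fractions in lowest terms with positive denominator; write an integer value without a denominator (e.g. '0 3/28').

C = [8/39, 8/39, 3/13, 16/39, 20/39, 28/39, 31/39, 32/39, 1]
j=0 picked index 0: u0 ∈ [0, 8/39)
j=1 picked index 0: u0 ∈ [-1/9, 11/117)
j=2 picked index 3: u0 ∈ [1/117, 22/117)
j=3 picked index 4: u0 ∈ [1/13, 7/39)
j=4 picked index 5: u0 ∈ [8/117, 32/117)
j=5 picked index 5: u0 ∈ [-5/117, 19/117)
j=6 picked index 6: u0 ∈ [2/39, 5/39)
j=7 picked index 8: u0 ∈ [5/117, 2/9)
j=8 picked index 8: u0 ∈ [-8/117, 1/9)
intersection: [1/13, 11/117)

1/13 11/117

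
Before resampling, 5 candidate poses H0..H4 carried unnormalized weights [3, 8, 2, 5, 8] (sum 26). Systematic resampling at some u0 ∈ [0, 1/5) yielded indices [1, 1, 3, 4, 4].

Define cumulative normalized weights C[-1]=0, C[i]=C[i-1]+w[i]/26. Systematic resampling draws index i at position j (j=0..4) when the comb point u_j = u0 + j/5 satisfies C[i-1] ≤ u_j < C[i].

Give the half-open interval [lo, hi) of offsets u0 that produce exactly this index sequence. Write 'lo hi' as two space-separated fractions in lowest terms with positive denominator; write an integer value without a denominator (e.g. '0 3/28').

3/26 1/5

C = [3/26, 11/26, 1/2, 9/13, 1]
j=0 picked index 1: u0 ∈ [3/26, 11/26)
j=1 picked index 1: u0 ∈ [-11/130, 29/130)
j=2 picked index 3: u0 ∈ [1/10, 19/65)
j=3 picked index 4: u0 ∈ [6/65, 2/5)
j=4 picked index 4: u0 ∈ [-7/65, 1/5)
intersection: [3/26, 1/5)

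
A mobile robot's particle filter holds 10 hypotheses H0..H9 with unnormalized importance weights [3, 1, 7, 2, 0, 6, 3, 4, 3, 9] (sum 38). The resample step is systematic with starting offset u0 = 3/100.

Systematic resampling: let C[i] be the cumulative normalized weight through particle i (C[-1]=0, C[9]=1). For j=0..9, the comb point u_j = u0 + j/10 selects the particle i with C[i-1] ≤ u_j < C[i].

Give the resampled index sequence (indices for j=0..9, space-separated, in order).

C = [3/38, 2/19, 11/38, 13/38, 13/38, 1/2, 11/19, 13/19, 29/38, 1]
j=0: u_0=3/100 ∈ [0, 3/38) → index 0
j=1: u_1=13/100 ∈ [2/19, 11/38) → index 2
j=2: u_2=23/100 ∈ [2/19, 11/38) → index 2
j=3: u_3=33/100 ∈ [11/38, 13/38) → index 3
j=4: u_4=43/100 ∈ [13/38, 1/2) → index 5
j=5: u_5=53/100 ∈ [1/2, 11/19) → index 6
j=6: u_6=63/100 ∈ [11/19, 13/19) → index 7
j=7: u_7=73/100 ∈ [13/19, 29/38) → index 8
j=8: u_8=83/100 ∈ [29/38, 1) → index 9
j=9: u_9=93/100 ∈ [29/38, 1) → index 9

0 2 2 3 5 6 7 8 9 9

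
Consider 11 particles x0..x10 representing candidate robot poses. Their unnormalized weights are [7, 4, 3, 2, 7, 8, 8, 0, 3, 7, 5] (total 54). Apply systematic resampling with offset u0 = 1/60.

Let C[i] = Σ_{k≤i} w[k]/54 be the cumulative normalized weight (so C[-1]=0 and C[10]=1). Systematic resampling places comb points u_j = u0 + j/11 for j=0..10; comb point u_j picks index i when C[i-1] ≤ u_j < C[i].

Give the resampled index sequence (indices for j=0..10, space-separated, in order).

C = [7/54, 11/54, 7/27, 8/27, 23/54, 31/54, 13/18, 13/18, 7/9, 49/54, 1]
j=0: u_0=1/60 ∈ [0, 7/54) → index 0
j=1: u_1=71/660 ∈ [0, 7/54) → index 0
j=2: u_2=131/660 ∈ [7/54, 11/54) → index 1
j=3: u_3=191/660 ∈ [7/27, 8/27) → index 3
j=4: u_4=251/660 ∈ [8/27, 23/54) → index 4
j=5: u_5=311/660 ∈ [23/54, 31/54) → index 5
j=6: u_6=371/660 ∈ [23/54, 31/54) → index 5
j=7: u_7=431/660 ∈ [31/54, 13/18) → index 6
j=8: u_8=491/660 ∈ [13/18, 7/9) → index 8
j=9: u_9=551/660 ∈ [7/9, 49/54) → index 9
j=10: u_10=611/660 ∈ [49/54, 1) → index 10

0 0 1 3 4 5 5 6 8 9 10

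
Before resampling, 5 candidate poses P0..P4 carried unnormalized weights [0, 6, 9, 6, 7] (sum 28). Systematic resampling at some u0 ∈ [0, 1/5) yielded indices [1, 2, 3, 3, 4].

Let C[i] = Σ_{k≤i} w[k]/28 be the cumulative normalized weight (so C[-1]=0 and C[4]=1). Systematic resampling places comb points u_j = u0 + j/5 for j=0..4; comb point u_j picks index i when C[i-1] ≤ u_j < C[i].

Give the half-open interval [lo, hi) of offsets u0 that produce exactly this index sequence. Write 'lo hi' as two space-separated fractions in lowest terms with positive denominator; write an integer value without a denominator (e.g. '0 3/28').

19/140 3/20

C = [0, 3/14, 15/28, 3/4, 1]
j=0 picked index 1: u0 ∈ [0, 3/14)
j=1 picked index 2: u0 ∈ [1/70, 47/140)
j=2 picked index 3: u0 ∈ [19/140, 7/20)
j=3 picked index 3: u0 ∈ [-9/140, 3/20)
j=4 picked index 4: u0 ∈ [-1/20, 1/5)
intersection: [19/140, 3/20)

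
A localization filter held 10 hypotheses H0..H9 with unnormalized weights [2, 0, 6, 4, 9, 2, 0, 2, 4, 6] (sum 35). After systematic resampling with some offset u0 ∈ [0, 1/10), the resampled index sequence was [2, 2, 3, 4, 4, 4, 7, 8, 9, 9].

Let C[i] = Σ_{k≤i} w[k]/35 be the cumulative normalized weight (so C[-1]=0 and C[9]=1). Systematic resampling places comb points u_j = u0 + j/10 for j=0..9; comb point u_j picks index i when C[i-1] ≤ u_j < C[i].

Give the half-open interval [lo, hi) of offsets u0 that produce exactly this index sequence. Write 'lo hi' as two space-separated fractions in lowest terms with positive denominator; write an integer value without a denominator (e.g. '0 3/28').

2/35 1/10

C = [2/35, 2/35, 8/35, 12/35, 3/5, 23/35, 23/35, 5/7, 29/35, 1]
j=0 picked index 2: u0 ∈ [2/35, 8/35)
j=1 picked index 2: u0 ∈ [-3/70, 9/70)
j=2 picked index 3: u0 ∈ [1/35, 1/7)
j=3 picked index 4: u0 ∈ [3/70, 3/10)
j=4 picked index 4: u0 ∈ [-2/35, 1/5)
j=5 picked index 4: u0 ∈ [-11/70, 1/10)
j=6 picked index 7: u0 ∈ [2/35, 4/35)
j=7 picked index 8: u0 ∈ [1/70, 9/70)
j=8 picked index 9: u0 ∈ [1/35, 1/5)
j=9 picked index 9: u0 ∈ [-1/14, 1/10)
intersection: [2/35, 1/10)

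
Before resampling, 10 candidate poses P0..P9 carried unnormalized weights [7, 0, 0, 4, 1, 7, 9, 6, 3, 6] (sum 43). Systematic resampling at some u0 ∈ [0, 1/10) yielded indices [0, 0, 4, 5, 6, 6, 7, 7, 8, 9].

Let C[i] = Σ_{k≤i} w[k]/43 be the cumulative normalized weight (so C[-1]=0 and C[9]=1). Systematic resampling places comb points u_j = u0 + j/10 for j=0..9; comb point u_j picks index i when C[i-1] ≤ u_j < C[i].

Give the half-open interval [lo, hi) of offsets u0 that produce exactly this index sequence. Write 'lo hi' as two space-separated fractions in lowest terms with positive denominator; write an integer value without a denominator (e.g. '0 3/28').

C = [7/43, 7/43, 7/43, 11/43, 12/43, 19/43, 28/43, 34/43, 37/43, 1]
j=0 picked index 0: u0 ∈ [0, 7/43)
j=1 picked index 0: u0 ∈ [-1/10, 27/430)
j=2 picked index 4: u0 ∈ [12/215, 17/215)
j=3 picked index 5: u0 ∈ [-9/430, 61/430)
j=4 picked index 6: u0 ∈ [9/215, 54/215)
j=5 picked index 6: u0 ∈ [-5/86, 13/86)
j=6 picked index 7: u0 ∈ [11/215, 41/215)
j=7 picked index 7: u0 ∈ [-21/430, 39/430)
j=8 picked index 8: u0 ∈ [-2/215, 13/215)
j=9 picked index 9: u0 ∈ [-17/430, 1/10)
intersection: [12/215, 13/215)

12/215 13/215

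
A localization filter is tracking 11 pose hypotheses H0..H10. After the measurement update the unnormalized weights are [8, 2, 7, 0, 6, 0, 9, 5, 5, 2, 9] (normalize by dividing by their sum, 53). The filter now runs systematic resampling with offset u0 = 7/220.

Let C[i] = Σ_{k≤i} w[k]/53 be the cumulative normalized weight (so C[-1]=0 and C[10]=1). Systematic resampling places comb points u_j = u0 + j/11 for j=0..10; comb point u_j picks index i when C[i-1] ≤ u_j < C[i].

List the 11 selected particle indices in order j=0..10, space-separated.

C = [8/53, 10/53, 17/53, 17/53, 23/53, 23/53, 32/53, 37/53, 42/53, 44/53, 1]
j=0: u_0=7/220 ∈ [0, 8/53) → index 0
j=1: u_1=27/220 ∈ [0, 8/53) → index 0
j=2: u_2=47/220 ∈ [10/53, 17/53) → index 2
j=3: u_3=67/220 ∈ [10/53, 17/53) → index 2
j=4: u_4=87/220 ∈ [17/53, 23/53) → index 4
j=5: u_5=107/220 ∈ [23/53, 32/53) → index 6
j=6: u_6=127/220 ∈ [23/53, 32/53) → index 6
j=7: u_7=147/220 ∈ [32/53, 37/53) → index 7
j=8: u_8=167/220 ∈ [37/53, 42/53) → index 8
j=9: u_9=17/20 ∈ [44/53, 1) → index 10
j=10: u_10=207/220 ∈ [44/53, 1) → index 10

0 0 2 2 4 6 6 7 8 10 10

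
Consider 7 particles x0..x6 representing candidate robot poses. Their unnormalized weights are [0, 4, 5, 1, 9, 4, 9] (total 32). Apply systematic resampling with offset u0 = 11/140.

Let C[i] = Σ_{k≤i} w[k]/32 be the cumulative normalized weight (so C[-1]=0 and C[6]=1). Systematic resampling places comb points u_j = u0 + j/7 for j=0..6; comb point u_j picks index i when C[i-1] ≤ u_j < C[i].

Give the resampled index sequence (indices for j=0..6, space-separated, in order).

1 2 4 4 5 6 6

C = [0, 1/8, 9/32, 5/16, 19/32, 23/32, 1]
j=0: u_0=11/140 ∈ [0, 1/8) → index 1
j=1: u_1=31/140 ∈ [1/8, 9/32) → index 2
j=2: u_2=51/140 ∈ [5/16, 19/32) → index 4
j=3: u_3=71/140 ∈ [5/16, 19/32) → index 4
j=4: u_4=13/20 ∈ [19/32, 23/32) → index 5
j=5: u_5=111/140 ∈ [23/32, 1) → index 6
j=6: u_6=131/140 ∈ [23/32, 1) → index 6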